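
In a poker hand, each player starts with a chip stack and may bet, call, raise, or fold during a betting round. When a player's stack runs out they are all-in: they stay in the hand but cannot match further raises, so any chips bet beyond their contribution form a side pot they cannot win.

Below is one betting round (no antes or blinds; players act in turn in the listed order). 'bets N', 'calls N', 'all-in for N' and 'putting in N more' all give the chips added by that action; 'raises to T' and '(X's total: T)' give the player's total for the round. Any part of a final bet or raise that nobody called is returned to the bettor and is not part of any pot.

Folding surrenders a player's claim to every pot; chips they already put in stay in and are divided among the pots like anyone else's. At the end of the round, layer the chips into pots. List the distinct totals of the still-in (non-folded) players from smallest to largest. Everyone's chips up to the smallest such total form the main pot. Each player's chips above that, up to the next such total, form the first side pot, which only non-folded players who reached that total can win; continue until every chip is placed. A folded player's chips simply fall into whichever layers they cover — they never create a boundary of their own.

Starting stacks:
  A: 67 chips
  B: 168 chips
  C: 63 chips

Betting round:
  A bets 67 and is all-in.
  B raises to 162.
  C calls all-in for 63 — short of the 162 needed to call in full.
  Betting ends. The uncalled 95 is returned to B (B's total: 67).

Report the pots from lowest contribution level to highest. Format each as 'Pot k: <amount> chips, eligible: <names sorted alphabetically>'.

Pot 1: 189 chips, eligible: A, B, C
Pot 2: 8 chips, eligible: A, B

Derivation:
Contributions (after 95 returned to B): A=67, B=67, C=63
Pot levels (distinct totals of non-folded players): 63, 67
Layer 1-63: 63 each from A, B, C = 63*3 = 189 chips; eligible A, B, C
Layer 64-67: 4 each from A, B = 4*2 = 8 chips; eligible A, B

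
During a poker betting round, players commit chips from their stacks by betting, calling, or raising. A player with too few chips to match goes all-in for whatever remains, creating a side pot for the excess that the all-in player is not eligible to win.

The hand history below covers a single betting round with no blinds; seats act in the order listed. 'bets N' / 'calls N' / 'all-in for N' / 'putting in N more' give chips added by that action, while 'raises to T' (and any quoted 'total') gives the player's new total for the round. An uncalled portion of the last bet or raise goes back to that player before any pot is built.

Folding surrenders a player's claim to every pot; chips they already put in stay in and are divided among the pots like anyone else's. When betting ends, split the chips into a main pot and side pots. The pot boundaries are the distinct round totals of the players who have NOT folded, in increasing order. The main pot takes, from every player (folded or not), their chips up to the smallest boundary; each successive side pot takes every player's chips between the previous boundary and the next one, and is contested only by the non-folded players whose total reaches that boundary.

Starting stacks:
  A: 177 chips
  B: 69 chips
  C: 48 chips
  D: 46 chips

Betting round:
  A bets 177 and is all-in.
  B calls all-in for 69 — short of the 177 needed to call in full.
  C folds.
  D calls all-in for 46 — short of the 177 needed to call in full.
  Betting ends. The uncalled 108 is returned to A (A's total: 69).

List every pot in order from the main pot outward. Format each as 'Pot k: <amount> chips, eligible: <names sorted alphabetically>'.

Contributions (after 108 returned to A): A=69, B=69, D=46
Folded: C
Pot levels (distinct totals of non-folded players): 46, 69
Layer 1-46: 46 each from A, B, D = 46*3 = 138 chips; eligible A, B, D
Layer 47-69: 23 each from A, B = 23*2 = 46 chips; eligible A, B

Pot 1: 138 chips, eligible: A, B, D
Pot 2: 46 chips, eligible: A, B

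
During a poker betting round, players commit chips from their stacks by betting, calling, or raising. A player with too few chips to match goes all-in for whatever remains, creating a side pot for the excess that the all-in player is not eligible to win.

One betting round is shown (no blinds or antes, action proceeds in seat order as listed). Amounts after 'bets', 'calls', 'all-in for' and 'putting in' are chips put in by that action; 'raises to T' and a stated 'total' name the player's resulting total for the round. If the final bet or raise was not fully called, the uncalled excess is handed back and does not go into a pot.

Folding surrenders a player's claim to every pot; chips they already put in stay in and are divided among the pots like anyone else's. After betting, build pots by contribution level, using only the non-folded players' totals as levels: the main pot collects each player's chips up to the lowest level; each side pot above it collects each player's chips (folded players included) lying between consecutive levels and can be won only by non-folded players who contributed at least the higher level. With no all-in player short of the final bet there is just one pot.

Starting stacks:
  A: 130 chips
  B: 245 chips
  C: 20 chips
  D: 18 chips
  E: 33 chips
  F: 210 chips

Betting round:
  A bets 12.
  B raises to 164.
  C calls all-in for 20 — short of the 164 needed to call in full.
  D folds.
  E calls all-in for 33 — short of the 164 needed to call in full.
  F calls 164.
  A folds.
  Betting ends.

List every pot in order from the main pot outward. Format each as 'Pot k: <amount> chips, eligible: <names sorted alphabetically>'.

Pot 1: 92 chips, eligible: B, C, E, F
Pot 2: 39 chips, eligible: B, E, F
Pot 3: 262 chips, eligible: B, F

Derivation:
Contributions: A=12, B=164, C=20, E=33, F=164
Folded: A, D
Pot levels (distinct totals of non-folded players): 20, 33, 164
Layer 1-20: A 12 + B 20 + C 20 + E 20 + F 20 = 92 chips; eligible B, C, E, F
Layer 21-33: 13 each from B, E, F = 13*3 = 39 chips; eligible B, E, F
Layer 34-164: 131 each from B, F = 131*2 = 262 chips; eligible B, F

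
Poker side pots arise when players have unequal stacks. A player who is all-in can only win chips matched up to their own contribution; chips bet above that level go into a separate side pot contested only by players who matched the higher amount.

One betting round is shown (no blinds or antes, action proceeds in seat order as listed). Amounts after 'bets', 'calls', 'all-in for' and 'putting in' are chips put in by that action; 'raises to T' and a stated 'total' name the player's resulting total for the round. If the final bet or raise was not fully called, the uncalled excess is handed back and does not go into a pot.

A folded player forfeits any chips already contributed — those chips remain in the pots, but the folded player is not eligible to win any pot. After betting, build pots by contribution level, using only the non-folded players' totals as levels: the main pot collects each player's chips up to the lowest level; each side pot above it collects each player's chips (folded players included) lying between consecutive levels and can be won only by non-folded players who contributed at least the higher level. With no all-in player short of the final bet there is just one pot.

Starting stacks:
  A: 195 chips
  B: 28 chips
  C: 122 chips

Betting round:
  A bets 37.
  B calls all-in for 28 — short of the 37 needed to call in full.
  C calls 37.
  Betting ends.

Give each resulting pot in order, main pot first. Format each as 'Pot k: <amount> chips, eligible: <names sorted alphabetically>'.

Pot 1: 84 chips, eligible: A, B, C
Pot 2: 18 chips, eligible: A, C

Derivation:
Contributions: A=37, B=28, C=37
Pot levels (distinct totals of non-folded players): 28, 37
Layer 1-28: 28 each from A, B, C = 28*3 = 84 chips; eligible A, B, C
Layer 29-37: 9 each from A, C = 9*2 = 18 chips; eligible A, C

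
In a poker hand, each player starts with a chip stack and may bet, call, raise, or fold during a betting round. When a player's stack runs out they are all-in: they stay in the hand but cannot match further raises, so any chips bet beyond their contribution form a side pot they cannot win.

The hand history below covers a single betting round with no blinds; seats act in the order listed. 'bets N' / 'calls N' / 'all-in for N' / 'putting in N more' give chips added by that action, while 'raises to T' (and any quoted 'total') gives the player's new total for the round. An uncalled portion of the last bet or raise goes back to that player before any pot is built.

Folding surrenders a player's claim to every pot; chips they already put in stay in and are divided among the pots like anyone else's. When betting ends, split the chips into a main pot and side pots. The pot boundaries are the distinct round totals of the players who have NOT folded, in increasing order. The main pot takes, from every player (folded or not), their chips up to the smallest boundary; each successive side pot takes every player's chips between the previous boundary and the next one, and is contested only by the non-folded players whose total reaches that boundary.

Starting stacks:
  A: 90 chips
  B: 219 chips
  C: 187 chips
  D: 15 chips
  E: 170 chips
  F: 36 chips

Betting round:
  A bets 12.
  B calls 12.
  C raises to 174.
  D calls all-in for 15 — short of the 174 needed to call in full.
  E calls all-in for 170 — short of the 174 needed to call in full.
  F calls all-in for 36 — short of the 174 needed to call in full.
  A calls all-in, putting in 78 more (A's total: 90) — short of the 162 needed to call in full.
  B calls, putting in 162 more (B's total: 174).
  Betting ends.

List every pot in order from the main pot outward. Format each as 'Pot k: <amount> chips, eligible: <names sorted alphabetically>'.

Contributions: A=90, B=174, C=174, D=15, E=170, F=36
Pot levels (distinct totals of non-folded players): 15, 36, 90, 170, 174
Layer 1-15: 15 each from A, B, C, D, E, F = 15*6 = 90 chips; eligible A, B, C, D, E, F
Layer 16-36: 21 each from A, B, C, E, F = 21*5 = 105 chips; eligible A, B, C, E, F
Layer 37-90: 54 each from A, B, C, E = 54*4 = 216 chips; eligible A, B, C, E
Layer 91-170: 80 each from B, C, E = 80*3 = 240 chips; eligible B, C, E
Layer 171-174: 4 each from B, C = 4*2 = 8 chips; eligible B, C

Pot 1: 90 chips, eligible: A, B, C, D, E, F
Pot 2: 105 chips, eligible: A, B, C, E, F
Pot 3: 216 chips, eligible: A, B, C, E
Pot 4: 240 chips, eligible: B, C, E
Pot 5: 8 chips, eligible: B, C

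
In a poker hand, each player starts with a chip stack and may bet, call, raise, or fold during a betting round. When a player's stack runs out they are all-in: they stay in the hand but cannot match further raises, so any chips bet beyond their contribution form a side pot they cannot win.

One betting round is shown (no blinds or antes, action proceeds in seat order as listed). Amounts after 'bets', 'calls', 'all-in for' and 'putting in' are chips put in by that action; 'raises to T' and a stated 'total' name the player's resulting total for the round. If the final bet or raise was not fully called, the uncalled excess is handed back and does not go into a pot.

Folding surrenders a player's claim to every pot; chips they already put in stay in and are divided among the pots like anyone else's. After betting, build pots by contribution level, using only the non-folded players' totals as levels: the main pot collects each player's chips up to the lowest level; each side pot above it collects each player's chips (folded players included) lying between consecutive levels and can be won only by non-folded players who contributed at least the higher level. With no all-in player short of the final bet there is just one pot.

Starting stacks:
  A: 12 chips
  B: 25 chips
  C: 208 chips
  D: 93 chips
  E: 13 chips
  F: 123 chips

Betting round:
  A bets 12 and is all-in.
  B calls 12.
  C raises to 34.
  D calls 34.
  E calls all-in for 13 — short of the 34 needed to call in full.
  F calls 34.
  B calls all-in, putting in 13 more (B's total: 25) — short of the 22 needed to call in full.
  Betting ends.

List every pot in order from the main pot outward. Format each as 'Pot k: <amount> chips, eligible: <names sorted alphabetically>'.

Contributions: A=12, B=25, C=34, D=34, E=13, F=34
Pot levels (distinct totals of non-folded players): 12, 13, 25, 34
Layer 1-12: 12 each from A, B, C, D, E, F = 12*6 = 72 chips; eligible A, B, C, D, E, F
Layer 13-13: 1 each from B, C, D, E, F = 1*5 = 5 chips; eligible B, C, D, E, F
Layer 14-25: 12 each from B, C, D, F = 12*4 = 48 chips; eligible B, C, D, F
Layer 26-34: 9 each from C, D, F = 9*3 = 27 chips; eligible C, D, F

Pot 1: 72 chips, eligible: A, B, C, D, E, F
Pot 2: 5 chips, eligible: B, C, D, E, F
Pot 3: 48 chips, eligible: B, C, D, F
Pot 4: 27 chips, eligible: C, D, F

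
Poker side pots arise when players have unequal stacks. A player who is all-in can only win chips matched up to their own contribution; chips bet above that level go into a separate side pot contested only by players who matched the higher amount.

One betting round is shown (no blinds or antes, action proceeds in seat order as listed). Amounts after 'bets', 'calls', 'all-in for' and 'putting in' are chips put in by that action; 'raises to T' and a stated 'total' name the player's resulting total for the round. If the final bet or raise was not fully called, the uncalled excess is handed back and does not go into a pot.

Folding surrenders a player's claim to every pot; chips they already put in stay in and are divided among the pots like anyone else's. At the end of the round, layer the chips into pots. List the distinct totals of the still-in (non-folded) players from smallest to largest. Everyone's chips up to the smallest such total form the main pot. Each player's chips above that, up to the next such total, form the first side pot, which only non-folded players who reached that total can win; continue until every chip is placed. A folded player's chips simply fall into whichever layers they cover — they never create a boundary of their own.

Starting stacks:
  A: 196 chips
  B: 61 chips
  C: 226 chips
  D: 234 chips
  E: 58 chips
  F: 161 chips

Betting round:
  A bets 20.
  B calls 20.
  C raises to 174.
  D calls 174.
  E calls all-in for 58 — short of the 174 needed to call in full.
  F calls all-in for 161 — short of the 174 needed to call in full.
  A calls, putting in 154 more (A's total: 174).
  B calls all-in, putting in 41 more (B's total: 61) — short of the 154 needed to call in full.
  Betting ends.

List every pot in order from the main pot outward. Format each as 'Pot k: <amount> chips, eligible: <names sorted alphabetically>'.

Pot 1: 348 chips, eligible: A, B, C, D, E, F
Pot 2: 15 chips, eligible: A, B, C, D, F
Pot 3: 400 chips, eligible: A, C, D, F
Pot 4: 39 chips, eligible: A, C, D

Derivation:
Contributions: A=174, B=61, C=174, D=174, E=58, F=161
Pot levels (distinct totals of non-folded players): 58, 61, 161, 174
Layer 1-58: 58 each from A, B, C, D, E, F = 58*6 = 348 chips; eligible A, B, C, D, E, F
Layer 59-61: 3 each from A, B, C, D, F = 3*5 = 15 chips; eligible A, B, C, D, F
Layer 62-161: 100 each from A, C, D, F = 100*4 = 400 chips; eligible A, C, D, F
Layer 162-174: 13 each from A, C, D = 13*3 = 39 chips; eligible A, C, D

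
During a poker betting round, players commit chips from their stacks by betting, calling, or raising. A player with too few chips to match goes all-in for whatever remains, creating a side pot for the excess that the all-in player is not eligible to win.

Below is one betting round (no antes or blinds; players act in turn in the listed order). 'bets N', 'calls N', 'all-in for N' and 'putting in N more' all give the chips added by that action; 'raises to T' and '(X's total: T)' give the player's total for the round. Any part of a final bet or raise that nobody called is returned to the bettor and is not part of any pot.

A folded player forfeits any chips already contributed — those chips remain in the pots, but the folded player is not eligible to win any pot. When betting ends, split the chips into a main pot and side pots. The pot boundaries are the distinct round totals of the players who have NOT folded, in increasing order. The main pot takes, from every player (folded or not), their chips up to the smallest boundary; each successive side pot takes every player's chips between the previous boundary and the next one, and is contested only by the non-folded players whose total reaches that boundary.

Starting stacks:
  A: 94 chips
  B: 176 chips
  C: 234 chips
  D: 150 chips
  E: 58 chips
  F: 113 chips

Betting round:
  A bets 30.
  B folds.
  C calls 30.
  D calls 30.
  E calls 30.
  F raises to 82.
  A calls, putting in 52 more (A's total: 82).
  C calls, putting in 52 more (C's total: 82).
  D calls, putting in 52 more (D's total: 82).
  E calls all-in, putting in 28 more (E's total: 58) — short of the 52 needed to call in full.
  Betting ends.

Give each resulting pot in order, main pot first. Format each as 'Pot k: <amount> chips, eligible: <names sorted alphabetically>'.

Contributions: A=82, C=82, D=82, E=58, F=82
Folded: B
Pot levels (distinct totals of non-folded players): 58, 82
Layer 1-58: 58 each from A, C, D, E, F = 58*5 = 290 chips; eligible A, C, D, E, F
Layer 59-82: 24 each from A, C, D, F = 24*4 = 96 chips; eligible A, C, D, F

Pot 1: 290 chips, eligible: A, C, D, E, F
Pot 2: 96 chips, eligible: A, C, D, F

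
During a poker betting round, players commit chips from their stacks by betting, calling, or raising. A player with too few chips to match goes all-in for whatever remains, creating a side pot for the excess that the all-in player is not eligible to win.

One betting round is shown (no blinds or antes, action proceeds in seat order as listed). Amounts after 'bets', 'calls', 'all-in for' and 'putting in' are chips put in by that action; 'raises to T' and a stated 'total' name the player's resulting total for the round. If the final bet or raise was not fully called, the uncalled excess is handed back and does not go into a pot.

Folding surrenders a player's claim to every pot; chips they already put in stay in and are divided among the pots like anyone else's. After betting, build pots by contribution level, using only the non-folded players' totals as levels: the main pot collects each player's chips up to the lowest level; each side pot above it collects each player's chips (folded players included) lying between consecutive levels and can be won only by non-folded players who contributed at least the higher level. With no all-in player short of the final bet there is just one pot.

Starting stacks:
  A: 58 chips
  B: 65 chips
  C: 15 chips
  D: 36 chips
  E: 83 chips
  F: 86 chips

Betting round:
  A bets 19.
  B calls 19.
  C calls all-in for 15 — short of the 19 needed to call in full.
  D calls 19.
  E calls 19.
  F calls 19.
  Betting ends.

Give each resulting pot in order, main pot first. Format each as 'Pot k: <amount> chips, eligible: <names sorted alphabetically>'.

Contributions: A=19, B=19, C=15, D=19, E=19, F=19
Pot levels (distinct totals of non-folded players): 15, 19
Layer 1-15: 15 each from A, B, C, D, E, F = 15*6 = 90 chips; eligible A, B, C, D, E, F
Layer 16-19: 4 each from A, B, D, E, F = 4*5 = 20 chips; eligible A, B, D, E, F

Pot 1: 90 chips, eligible: A, B, C, D, E, F
Pot 2: 20 chips, eligible: A, B, D, E, F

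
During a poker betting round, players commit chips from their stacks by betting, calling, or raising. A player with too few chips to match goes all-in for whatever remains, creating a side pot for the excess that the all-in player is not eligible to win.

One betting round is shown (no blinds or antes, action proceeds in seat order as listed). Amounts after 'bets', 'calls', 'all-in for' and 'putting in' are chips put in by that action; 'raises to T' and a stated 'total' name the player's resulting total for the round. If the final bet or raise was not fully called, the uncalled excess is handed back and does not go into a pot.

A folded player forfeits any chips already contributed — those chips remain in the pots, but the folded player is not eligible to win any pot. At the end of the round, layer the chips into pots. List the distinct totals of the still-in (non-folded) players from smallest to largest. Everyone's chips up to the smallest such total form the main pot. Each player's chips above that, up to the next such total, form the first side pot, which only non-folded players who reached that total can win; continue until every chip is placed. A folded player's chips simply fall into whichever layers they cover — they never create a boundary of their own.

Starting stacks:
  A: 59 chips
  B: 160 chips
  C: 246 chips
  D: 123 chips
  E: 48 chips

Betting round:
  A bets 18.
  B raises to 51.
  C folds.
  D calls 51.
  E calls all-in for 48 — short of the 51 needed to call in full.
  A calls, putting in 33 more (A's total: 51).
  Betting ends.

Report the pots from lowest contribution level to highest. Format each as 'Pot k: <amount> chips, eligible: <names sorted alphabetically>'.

Contributions: A=51, B=51, D=51, E=48
Folded: C
Pot levels (distinct totals of non-folded players): 48, 51
Layer 1-48: 48 each from A, B, D, E = 48*4 = 192 chips; eligible A, B, D, E
Layer 49-51: 3 each from A, B, D = 3*3 = 9 chips; eligible A, B, D

Pot 1: 192 chips, eligible: A, B, D, E
Pot 2: 9 chips, eligible: A, B, D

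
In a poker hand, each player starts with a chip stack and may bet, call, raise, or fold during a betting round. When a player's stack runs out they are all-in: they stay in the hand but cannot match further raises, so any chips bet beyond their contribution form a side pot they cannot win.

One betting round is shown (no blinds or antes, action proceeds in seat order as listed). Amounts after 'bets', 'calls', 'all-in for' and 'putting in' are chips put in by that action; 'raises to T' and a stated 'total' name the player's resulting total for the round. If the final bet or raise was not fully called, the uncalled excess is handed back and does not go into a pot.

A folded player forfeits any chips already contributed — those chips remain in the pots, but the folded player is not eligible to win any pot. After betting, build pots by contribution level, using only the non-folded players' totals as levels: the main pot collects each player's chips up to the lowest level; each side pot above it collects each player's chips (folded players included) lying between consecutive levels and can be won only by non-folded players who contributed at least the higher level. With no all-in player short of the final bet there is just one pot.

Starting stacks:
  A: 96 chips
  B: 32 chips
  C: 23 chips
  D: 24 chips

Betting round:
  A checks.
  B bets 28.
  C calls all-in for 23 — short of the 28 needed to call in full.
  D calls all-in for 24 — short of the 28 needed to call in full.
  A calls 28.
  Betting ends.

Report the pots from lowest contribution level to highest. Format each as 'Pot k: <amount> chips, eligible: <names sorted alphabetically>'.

Pot 1: 92 chips, eligible: A, B, C, D
Pot 2: 3 chips, eligible: A, B, D
Pot 3: 8 chips, eligible: A, B

Derivation:
Contributions: A=28, B=28, C=23, D=24
Pot levels (distinct totals of non-folded players): 23, 24, 28
Layer 1-23: 23 each from A, B, C, D = 23*4 = 92 chips; eligible A, B, C, D
Layer 24-24: 1 each from A, B, D = 1*3 = 3 chips; eligible A, B, D
Layer 25-28: 4 each from A, B = 4*2 = 8 chips; eligible A, B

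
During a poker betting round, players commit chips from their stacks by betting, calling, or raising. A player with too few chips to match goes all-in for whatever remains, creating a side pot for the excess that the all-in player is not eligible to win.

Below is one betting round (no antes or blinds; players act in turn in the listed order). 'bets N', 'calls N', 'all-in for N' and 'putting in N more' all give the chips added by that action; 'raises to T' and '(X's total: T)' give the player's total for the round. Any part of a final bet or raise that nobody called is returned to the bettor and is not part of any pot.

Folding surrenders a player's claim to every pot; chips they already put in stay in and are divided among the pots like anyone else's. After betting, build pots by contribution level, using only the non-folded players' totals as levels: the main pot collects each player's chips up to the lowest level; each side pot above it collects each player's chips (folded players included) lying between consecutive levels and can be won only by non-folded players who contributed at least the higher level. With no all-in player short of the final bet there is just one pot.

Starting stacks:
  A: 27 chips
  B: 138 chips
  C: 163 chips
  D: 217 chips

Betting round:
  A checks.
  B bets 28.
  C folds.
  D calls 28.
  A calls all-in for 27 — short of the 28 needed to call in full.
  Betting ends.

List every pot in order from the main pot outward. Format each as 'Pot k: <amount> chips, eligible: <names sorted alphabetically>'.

Contributions: A=27, B=28, D=28
Folded: C
Pot levels (distinct totals of non-folded players): 27, 28
Layer 1-27: 27 each from A, B, D = 27*3 = 81 chips; eligible A, B, D
Layer 28-28: 1 each from B, D = 1*2 = 2 chips; eligible B, D

Pot 1: 81 chips, eligible: A, B, D
Pot 2: 2 chips, eligible: B, D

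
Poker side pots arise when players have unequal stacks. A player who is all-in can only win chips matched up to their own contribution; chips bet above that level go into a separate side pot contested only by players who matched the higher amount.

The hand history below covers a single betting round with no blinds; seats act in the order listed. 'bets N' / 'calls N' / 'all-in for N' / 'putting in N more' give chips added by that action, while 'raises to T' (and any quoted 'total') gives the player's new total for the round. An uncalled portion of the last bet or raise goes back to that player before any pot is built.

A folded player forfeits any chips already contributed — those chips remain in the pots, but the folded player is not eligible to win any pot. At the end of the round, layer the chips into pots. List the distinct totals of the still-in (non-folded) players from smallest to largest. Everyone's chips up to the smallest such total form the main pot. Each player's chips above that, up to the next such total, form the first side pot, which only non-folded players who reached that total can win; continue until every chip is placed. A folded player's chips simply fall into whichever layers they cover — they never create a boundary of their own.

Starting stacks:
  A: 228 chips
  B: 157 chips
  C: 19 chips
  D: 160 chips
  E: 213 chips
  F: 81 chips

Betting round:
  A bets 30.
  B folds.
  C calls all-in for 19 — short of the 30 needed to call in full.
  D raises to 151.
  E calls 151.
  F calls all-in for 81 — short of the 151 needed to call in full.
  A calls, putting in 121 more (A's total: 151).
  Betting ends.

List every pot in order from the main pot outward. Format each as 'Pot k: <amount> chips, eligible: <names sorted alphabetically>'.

Contributions: A=151, C=19, D=151, E=151, F=81
Folded: B
Pot levels (distinct totals of non-folded players): 19, 81, 151
Layer 1-19: 19 each from A, C, D, E, F = 19*5 = 95 chips; eligible A, C, D, E, F
Layer 20-81: 62 each from A, D, E, F = 62*4 = 248 chips; eligible A, D, E, F
Layer 82-151: 70 each from A, D, E = 70*3 = 210 chips; eligible A, D, E

Pot 1: 95 chips, eligible: A, C, D, E, F
Pot 2: 248 chips, eligible: A, D, E, F
Pot 3: 210 chips, eligible: A, D, E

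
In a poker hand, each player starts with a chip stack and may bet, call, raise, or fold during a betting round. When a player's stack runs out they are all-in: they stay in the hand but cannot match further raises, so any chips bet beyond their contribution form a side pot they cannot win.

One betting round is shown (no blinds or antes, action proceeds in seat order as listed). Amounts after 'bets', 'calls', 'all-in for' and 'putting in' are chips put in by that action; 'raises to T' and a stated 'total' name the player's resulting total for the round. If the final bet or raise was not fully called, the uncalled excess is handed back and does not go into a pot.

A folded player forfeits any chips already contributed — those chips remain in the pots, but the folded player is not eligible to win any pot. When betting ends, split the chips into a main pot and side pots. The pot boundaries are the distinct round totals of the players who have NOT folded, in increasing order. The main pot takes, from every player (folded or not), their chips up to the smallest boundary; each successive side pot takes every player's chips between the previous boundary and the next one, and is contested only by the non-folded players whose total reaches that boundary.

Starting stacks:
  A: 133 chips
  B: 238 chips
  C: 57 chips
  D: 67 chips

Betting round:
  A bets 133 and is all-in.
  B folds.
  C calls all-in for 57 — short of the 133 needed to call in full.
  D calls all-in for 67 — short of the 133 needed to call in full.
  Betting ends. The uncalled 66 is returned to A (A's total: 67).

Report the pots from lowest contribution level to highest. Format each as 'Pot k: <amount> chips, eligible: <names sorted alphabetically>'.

Pot 1: 171 chips, eligible: A, C, D
Pot 2: 20 chips, eligible: A, D

Derivation:
Contributions (after 66 returned to A): A=67, C=57, D=67
Folded: B
Pot levels (distinct totals of non-folded players): 57, 67
Layer 1-57: 57 each from A, C, D = 57*3 = 171 chips; eligible A, C, D
Layer 58-67: 10 each from A, D = 10*2 = 20 chips; eligible A, D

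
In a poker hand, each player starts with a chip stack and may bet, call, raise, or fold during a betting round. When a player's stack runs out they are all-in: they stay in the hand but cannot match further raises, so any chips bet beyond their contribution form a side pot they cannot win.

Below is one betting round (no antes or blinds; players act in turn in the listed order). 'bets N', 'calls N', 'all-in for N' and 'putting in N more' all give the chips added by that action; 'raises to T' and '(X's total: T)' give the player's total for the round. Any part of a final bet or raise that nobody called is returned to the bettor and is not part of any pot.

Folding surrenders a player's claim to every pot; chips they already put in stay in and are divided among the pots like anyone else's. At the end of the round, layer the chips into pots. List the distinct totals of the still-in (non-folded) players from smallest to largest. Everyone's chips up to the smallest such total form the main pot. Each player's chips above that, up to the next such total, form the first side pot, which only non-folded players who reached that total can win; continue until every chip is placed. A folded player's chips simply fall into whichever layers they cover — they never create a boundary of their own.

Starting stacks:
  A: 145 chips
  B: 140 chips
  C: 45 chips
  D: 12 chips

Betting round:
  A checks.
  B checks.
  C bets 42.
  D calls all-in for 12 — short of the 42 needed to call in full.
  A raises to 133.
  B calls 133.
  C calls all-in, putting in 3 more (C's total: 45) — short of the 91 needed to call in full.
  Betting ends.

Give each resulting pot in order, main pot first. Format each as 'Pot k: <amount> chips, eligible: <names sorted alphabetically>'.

Pot 1: 48 chips, eligible: A, B, C, D
Pot 2: 99 chips, eligible: A, B, C
Pot 3: 176 chips, eligible: A, B

Derivation:
Contributions: A=133, B=133, C=45, D=12
Pot levels (distinct totals of non-folded players): 12, 45, 133
Layer 1-12: 12 each from A, B, C, D = 12*4 = 48 chips; eligible A, B, C, D
Layer 13-45: 33 each from A, B, C = 33*3 = 99 chips; eligible A, B, C
Layer 46-133: 88 each from A, B = 88*2 = 176 chips; eligible A, B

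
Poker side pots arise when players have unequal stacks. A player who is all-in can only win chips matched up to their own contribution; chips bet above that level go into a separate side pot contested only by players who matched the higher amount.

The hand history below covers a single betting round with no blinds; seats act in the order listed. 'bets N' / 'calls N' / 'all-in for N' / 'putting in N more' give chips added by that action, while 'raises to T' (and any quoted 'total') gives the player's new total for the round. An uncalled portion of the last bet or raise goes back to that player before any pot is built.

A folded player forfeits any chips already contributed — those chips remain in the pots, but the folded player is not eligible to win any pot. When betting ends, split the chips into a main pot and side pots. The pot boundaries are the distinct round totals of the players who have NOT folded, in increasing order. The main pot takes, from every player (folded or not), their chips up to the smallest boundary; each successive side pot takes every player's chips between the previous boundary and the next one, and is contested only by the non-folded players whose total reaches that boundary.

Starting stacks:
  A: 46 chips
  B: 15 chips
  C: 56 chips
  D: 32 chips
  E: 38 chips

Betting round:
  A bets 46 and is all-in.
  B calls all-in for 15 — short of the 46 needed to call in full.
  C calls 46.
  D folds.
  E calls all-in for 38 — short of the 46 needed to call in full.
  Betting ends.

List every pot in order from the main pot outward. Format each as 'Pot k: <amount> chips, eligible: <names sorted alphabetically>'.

Contributions: A=46, B=15, C=46, E=38
Folded: D
Pot levels (distinct totals of non-folded players): 15, 38, 46
Layer 1-15: 15 each from A, B, C, E = 15*4 = 60 chips; eligible A, B, C, E
Layer 16-38: 23 each from A, C, E = 23*3 = 69 chips; eligible A, C, E
Layer 39-46: 8 each from A, C = 8*2 = 16 chips; eligible A, C

Pot 1: 60 chips, eligible: A, B, C, E
Pot 2: 69 chips, eligible: A, C, E
Pot 3: 16 chips, eligible: A, C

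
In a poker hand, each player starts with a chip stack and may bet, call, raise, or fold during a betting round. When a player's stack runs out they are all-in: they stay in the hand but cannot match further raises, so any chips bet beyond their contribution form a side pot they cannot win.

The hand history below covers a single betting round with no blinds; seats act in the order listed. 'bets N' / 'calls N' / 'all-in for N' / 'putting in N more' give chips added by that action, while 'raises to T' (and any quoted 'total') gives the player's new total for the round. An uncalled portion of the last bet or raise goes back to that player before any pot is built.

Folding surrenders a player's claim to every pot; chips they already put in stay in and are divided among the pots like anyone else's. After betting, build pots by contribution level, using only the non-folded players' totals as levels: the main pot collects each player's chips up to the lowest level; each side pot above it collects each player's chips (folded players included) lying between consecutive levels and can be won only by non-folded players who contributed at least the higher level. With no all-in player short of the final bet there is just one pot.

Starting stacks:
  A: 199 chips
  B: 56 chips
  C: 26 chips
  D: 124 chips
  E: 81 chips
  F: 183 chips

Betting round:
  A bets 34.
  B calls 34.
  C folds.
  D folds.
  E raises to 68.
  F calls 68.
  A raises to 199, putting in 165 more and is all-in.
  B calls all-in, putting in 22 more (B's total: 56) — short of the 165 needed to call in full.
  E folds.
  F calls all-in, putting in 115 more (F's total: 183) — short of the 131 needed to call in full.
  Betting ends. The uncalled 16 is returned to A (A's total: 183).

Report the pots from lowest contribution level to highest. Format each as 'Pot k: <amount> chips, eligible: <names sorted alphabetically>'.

Contributions (after 16 returned to A): A=183, B=56, E=68, F=183
Folded: C, D, E
Pot levels (distinct totals of non-folded players): 56, 183
Layer 1-56: 56 each from A, B, E, F = 56*4 = 224 chips; eligible A, B, F
Layer 57-183: A 127 + E 12 + F 127 = 266 chips; eligible A, F

Pot 1: 224 chips, eligible: A, B, F
Pot 2: 266 chips, eligible: A, F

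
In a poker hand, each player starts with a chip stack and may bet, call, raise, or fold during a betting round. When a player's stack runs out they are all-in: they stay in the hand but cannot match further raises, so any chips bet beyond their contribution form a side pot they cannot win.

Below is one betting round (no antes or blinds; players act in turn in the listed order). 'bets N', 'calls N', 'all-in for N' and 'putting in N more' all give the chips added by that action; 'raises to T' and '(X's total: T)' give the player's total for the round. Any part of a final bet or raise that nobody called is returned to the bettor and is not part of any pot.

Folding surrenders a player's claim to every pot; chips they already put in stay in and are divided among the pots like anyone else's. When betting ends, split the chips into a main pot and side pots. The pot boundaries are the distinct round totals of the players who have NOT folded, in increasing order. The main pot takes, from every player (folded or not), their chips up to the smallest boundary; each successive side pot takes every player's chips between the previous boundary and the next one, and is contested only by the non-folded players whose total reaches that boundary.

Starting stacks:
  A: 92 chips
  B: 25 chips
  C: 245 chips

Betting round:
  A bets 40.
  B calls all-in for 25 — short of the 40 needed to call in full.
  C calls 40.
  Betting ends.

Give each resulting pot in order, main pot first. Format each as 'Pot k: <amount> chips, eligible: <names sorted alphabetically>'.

Pot 1: 75 chips, eligible: A, B, C
Pot 2: 30 chips, eligible: A, C

Derivation:
Contributions: A=40, B=25, C=40
Pot levels (distinct totals of non-folded players): 25, 40
Layer 1-25: 25 each from A, B, C = 25*3 = 75 chips; eligible A, B, C
Layer 26-40: 15 each from A, C = 15*2 = 30 chips; eligible A, C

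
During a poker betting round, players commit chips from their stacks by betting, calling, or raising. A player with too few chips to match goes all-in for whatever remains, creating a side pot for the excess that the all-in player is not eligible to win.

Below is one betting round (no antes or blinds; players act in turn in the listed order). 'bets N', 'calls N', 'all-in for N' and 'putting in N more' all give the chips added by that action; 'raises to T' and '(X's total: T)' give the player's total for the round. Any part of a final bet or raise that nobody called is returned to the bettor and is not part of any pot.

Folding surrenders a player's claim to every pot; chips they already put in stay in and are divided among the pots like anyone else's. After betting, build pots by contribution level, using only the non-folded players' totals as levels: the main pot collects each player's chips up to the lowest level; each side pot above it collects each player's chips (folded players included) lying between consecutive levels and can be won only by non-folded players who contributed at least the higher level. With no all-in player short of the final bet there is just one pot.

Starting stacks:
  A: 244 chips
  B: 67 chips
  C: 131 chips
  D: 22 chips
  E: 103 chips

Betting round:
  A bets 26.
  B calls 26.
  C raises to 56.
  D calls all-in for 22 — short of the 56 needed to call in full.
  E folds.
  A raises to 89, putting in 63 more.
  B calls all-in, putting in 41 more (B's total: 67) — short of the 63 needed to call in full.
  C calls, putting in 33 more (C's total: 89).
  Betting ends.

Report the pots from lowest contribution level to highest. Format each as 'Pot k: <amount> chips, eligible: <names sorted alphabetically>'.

Contributions: A=89, B=67, C=89, D=22
Folded: E
Pot levels (distinct totals of non-folded players): 22, 67, 89
Layer 1-22: 22 each from A, B, C, D = 22*4 = 88 chips; eligible A, B, C, D
Layer 23-67: 45 each from A, B, C = 45*3 = 135 chips; eligible A, B, C
Layer 68-89: 22 each from A, C = 22*2 = 44 chips; eligible A, C

Pot 1: 88 chips, eligible: A, B, C, D
Pot 2: 135 chips, eligible: A, B, C
Pot 3: 44 chips, eligible: A, C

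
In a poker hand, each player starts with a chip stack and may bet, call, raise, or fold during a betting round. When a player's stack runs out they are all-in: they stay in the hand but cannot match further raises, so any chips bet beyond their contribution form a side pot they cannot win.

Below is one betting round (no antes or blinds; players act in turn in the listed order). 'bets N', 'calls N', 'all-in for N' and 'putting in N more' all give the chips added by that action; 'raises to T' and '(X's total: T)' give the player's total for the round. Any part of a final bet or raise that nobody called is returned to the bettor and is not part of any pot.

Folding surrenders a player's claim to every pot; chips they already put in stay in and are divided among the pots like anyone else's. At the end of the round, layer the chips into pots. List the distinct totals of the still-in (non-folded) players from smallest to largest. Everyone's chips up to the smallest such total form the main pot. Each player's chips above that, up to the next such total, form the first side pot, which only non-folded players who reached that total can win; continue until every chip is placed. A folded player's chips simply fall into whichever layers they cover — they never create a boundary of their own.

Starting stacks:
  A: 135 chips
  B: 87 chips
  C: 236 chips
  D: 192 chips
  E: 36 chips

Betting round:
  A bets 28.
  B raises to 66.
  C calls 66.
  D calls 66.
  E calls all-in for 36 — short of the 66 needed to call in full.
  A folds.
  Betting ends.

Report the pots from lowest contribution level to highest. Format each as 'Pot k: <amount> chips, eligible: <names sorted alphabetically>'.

Pot 1: 172 chips, eligible: B, C, D, E
Pot 2: 90 chips, eligible: B, C, D

Derivation:
Contributions: A=28, B=66, C=66, D=66, E=36
Folded: A
Pot levels (distinct totals of non-folded players): 36, 66
Layer 1-36: A 28 + B 36 + C 36 + D 36 + E 36 = 172 chips; eligible B, C, D, E
Layer 37-66: 30 each from B, C, D = 30*3 = 90 chips; eligible B, C, D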